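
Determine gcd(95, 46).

1

gcd(95, 46) = 1  (95 = 2*46 + 3, 46 = 15*3 + 1, 3 = 3*1).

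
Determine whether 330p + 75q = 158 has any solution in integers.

gcd(330, 75) = 15  (330 = 4×75 + 30, 75 = 2×30 + 15, 30 = 2×15).
15 does not divide 158 (remainder 8), so no integer solutions.

no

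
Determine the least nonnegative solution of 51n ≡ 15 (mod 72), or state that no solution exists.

gcd(72, 51) = 3  (72 = 1×51 + 21, 51 = 2×21 + 9, 21 = 2×9 + 3, 9 = 3×3).
3 divides 15, so solutions exist.
Back-substituting, 51×(-7) + 72×(5) = 3.
So 51×(-7) ≡ 3 (mod 72); multiply by 5: n ≡ -35 (mod 24).
Smallest nonnegative: n = -35 mod 24 = 13.

13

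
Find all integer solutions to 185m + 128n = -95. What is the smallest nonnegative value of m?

41

gcd(185, 128):
  185 = 1*128 + 57
  128 = 2*57 + 14
  57 = 4*14 + 1
  14 = 14*1
so gcd(185, 128) = 1.
1 divides -95, so solutions exist.
Back-substitute for Bézout coefficients:
  1 = 57 - 4*14
  ... = 185*(9) + 128*(-13)
Scale by -95/1 = -95: (m₀, n₀) = (-855, 1235).
General solution: m = -855 + 128t, n = 1235 - 185t for integer t.
m ≥ 0: smallest is -855 mod 128 = 41 (at t = 7), with n = -60.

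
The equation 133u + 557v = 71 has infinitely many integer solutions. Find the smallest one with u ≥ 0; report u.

gcd(557, 133) = 1.
1 divides 71, so solutions exist.
By Bézout, 133·(-67) + 557·(16) = 1.
Scale by 71/1 = 71: (u₀, v₀) = (-4757, 1136).
General solution: u = -4757 + 557t, v = 1136 - 133t for integer t.
u ≥ 0: smallest is -4757 mod 557 = 256 (at t = 9), with v = -61.

256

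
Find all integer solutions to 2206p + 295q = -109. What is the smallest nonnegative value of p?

gcd(2206, 295) = 1  (2206 = 7*295 + 141, 295 = 2*141 + 13, 141 = 10*13 + 11, 13 = 1*11 + 2, 11 = 5*2 + 1, 2 = 2*1).
1 divides -109, so solutions exist.
Back-substituting, 2206*(136) + 295*(-1017) = 1.
Scale by -109/1 = -109: (p₀, q₀) = (-14824, 110853).
General solution: p = -14824 + 295t, q = 110853 - 2206t for integer t.
p ≥ 0: smallest is -14824 mod 295 = 221 (at t = 51), with q = -1653.

221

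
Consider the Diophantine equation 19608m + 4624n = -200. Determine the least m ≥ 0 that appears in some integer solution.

241

gcd(19608, 4624):
  19608 = 4×4624 + 1112
  4624 = 4×1112 + 176
  1112 = 6×176 + 56
  176 = 3×56 + 8
  56 = 7×8
so gcd(19608, 4624) = 8.
8 divides -200, so solutions exist.
Back-substitute for Bézout coefficients:
  8 = 176 - 3×56
  ... = 19608×(-79) + 4624×(335)
Scale by -200/8 = -25: (m₀, n₀) = (1975, -8375).
General solution: m = 1975 + 578t, n = -8375 - 2451t for integer t.
m ≥ 0: smallest is 1975 mod 578 = 241 (at t = -3), with n = -1022.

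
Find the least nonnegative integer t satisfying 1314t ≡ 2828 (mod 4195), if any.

gcd(4195, 1314):
  4195 = 3*1314 + 253
  1314 = 5*253 + 49
  253 = 5*49 + 8
  49 = 6*8 + 1
  8 = 8*1
so gcd(4195, 1314) = 1.
1 divides 2828, so solutions exist.
Back-substitute for Bézout coefficients:
  1 = 49 - 6*8
  ... = 1314*(514) + 4195*(-161)
So 1314*(514) ≡ 1 (mod 4195); multiply by 2828: t ≡ 1453592 (mod 4195).
Smallest nonnegative: t = 1453592 mod 4195 = 2122.

2122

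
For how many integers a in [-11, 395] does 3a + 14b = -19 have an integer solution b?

30

gcd(14, 3) = 1  (14 = 4*3 + 2, 3 = 1*2 + 1, 2 = 2*1).
Back-substituting, 3*(5) + 14*(-1) = 1.
Scale by -19: particular solution (-95, 19); reduce a mod 14: (3, -2).
General solution: a = 3 + 14t, b = -2 - 3t for integer t.
-11 ≤ 3 + 14t ≤ 395 gives t ∈ [-1, 28], which is 30 values.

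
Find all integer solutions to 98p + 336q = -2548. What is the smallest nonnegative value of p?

gcd(336, 98):
  336 = 3×98 + 42
  98 = 2×42 + 14
  42 = 3×14
so gcd(336, 98) = 14.
14 divides -2548, so solutions exist.
Back-substitute for Bézout coefficients:
  14 = 98 - 2×42
  ... = 98×(7) + 336×(-2)
Scale by -2548/14 = -182: (p₀, q₀) = (-1274, 364).
General solution: p = -1274 + 24t, q = 364 - 7t for integer t.
p ≥ 0: smallest is -1274 mod 24 = 22 (at t = 54), with q = -14.

22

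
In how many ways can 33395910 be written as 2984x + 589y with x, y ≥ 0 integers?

gcd(2984, 589) = 1  (2984 = 5×589 + 39, 589 = 15×39 + 4, 39 = 9×4 + 3, 4 = 1×3 + 1, 3 = 3×1).
Back-substituting, 2984×(-151) + 589×(765) = 1.
Scale by 33395910: one solution is (-5042782410, 25547871150). Reduce x mod 589: (579, 53766).
General: x = 579 + 589t, y = 53766 - 2984t.
x ≥ 0 ⇒ t ≥ 0; y ≥ 0 ⇒ t ≤ 18. So t ∈ [0, 18]: 19 solutions.

19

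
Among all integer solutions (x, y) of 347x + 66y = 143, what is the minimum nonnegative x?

gcd(347, 66):
  347 = 5×66 + 17
  66 = 3×17 + 15
  17 = 1×15 + 2
  15 = 7×2 + 1
  2 = 2×1
so gcd(347, 66) = 1.
1 divides 143, so solutions exist.
Back-substitute for Bézout coefficients:
  1 = 15 - 7×2
  ... = 347×(-31) + 66×(163)
Scale by 143/1 = 143: (x₀, y₀) = (-4433, 23309).
General solution: x = -4433 + 66t, y = 23309 - 347t for integer t.
x ≥ 0: smallest is -4433 mod 66 = 55 (at t = 68), with y = -287.

55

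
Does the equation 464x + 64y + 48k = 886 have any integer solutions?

no

gcd(464, 64) = 16  (464 = 7*64 + 16, 64 = 4*16).
gcd(16, 48) = 16.
16 does not divide 886 (remainder 6), so no integer solutions.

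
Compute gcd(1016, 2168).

gcd(2168, 1016) = 8  (2168 = 2*1016 + 136, 1016 = 7*136 + 64, 136 = 2*64 + 8, 64 = 8*8).

8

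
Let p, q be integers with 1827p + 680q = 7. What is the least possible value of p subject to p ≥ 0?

581

gcd(1827, 680):
  1827 = 2*680 + 467
  680 = 1*467 + 213
  467 = 2*213 + 41
  213 = 5*41 + 8
  41 = 5*8 + 1
  8 = 8*1
so gcd(1827, 680) = 1.
1 divides 7, so solutions exist.
Back-substitute for Bézout coefficients:
  1 = 41 - 5*8
  ... = 1827*(83) + 680*(-223)
Scale by 7/1 = 7: (p₀, q₀) = (581, -1561).
General solution: p = 581 + 680t, q = -1561 - 1827t for integer t.
p ≥ 0: smallest is 581 mod 680 = 581 (at t = 0), with q = -1561.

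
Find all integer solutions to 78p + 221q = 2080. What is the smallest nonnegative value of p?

4

gcd(221, 78) = 13.
13 divides 2080, so solutions exist.
By Bézout, 78×(3) + 221×(-1) = 13.
Scale by 2080/13 = 160: (p₀, q₀) = (480, -160).
General solution: p = 480 + 17t, q = -160 - 6t for integer t.
p ≥ 0: smallest is 480 mod 17 = 4 (at t = -28), with q = 8.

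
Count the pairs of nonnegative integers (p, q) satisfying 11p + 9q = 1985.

gcd(11, 9) = 1.
By Bézout, 11*(-4) + 9*(5) = 1.
One solution: (7, 212).
General: p = 7 + 9t, q = 212 - 11t.
p ≥ 0 ⇒ t ≥ 0; q ≥ 0 ⇒ t ≤ 19. So t ∈ [0, 19]: 20 solutions.

20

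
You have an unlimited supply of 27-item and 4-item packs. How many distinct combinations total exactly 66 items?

Need nonnegative integers with 27j + 4k = 66.
gcd(27, 4) = 1, and 27·(-1) + 4·(7) = 1.
So (j₀, k₀) = (-66, 462); general j = -66 + 4t, k = 462 - 27t.
j ≥ 0 ⇒ t ≥ 17; k ≥ 0 ⇒ t ≤ 17. That's 1 value of t.

1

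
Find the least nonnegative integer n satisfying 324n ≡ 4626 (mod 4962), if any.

244

gcd(4962, 324) = 6  (4962 = 15×324 + 102, 324 = 3×102 + 18, 102 = 5×18 + 12, 18 = 1×12 + 6, 12 = 2×6).
6 divides 4626, so solutions exist.
Back-substituting, 324×(291) + 4962×(-19) = 6.
So 324×(291) ≡ 6 (mod 4962); multiply by 771: n ≡ 224361 (mod 827).
Smallest nonnegative: n = 224361 mod 827 = 244.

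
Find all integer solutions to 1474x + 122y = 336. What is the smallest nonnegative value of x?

58

gcd(1474, 122) = 2  (1474 = 12*122 + 10, 122 = 12*10 + 2, 10 = 5*2).
2 divides 336, so solutions exist.
Back-substituting, 1474*(-12) + 122*(145) = 2.
Scale by 336/2 = 168: (x₀, y₀) = (-2016, 24360).
General solution: x = -2016 + 61t, y = 24360 - 737t for integer t.
x ≥ 0: smallest is -2016 mod 61 = 58 (at t = 34), with y = -698.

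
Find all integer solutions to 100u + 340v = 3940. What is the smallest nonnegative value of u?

2

gcd(340, 100):
  340 = 3·100 + 40
  100 = 2·40 + 20
  40 = 2·20
so gcd(340, 100) = 20.
20 divides 3940, so solutions exist.
Back-substitute for Bézout coefficients:
  20 = 100 - 2·40
  ... = 100·(7) + 340·(-2)
Scale by 3940/20 = 197: (u₀, v₀) = (1379, -394).
General solution: u = 1379 + 17t, v = -394 - 5t for integer t.
u ≥ 0: smallest is 1379 mod 17 = 2 (at t = -81), with v = 11.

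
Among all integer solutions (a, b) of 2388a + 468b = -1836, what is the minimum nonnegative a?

gcd(2388, 468):
  2388 = 5×468 + 48
  468 = 9×48 + 36
  48 = 1×36 + 12
  36 = 3×12
so gcd(2388, 468) = 12.
12 divides -1836, so solutions exist.
Back-substitute for Bézout coefficients:
  12 = 48 - 1×36
  ... = 2388×(10) + 468×(-51)
Scale by -1836/12 = -153: (a₀, b₀) = (-1530, 7803).
General solution: a = -1530 + 39t, b = 7803 - 199t for integer t.
a ≥ 0: smallest is -1530 mod 39 = 30 (at t = 40), with b = -157.

30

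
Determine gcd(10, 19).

1

gcd(19, 10) = 1  (19 = 1×10 + 9, 10 = 1×9 + 1, 9 = 9×1).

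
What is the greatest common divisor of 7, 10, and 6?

gcd(10, 7) = 1  (10 = 1·7 + 3, 7 = 2·3 + 1, 3 = 3·1).
gcd(1, 6) = 1.

1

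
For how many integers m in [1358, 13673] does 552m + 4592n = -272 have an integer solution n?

gcd(4592, 552) = 8  (4592 = 8·552 + 176, 552 = 3·176 + 24, 176 = 7·24 + 8, 24 = 3·8).
Back-substituting, 552·(-183) + 4592·(22) = 8.
Scale by -34: particular solution (6222, -748); reduce m mod 574: (482, -58).
General solution: m = 482 + 574t, n = -58 - 69t for integer t.
1358 ≤ 482 + 574t ≤ 13673 gives t ∈ [2, 22], which is 21 values.

21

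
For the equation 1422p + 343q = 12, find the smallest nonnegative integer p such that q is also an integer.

110

gcd(1422, 343) = 1  (1422 = 4·343 + 50, 343 = 6·50 + 43, 50 = 1·43 + 7, 43 = 6·7 + 1, 7 = 7·1).
1 divides 12, so solutions exist.
Back-substituting, 1422·(-48) + 343·(199) = 1.
Scale by 12/1 = 12: (p₀, q₀) = (-576, 2388).
General solution: p = -576 + 343t, q = 2388 - 1422t for integer t.
p ≥ 0: smallest is -576 mod 343 = 110 (at t = 2), with q = -456.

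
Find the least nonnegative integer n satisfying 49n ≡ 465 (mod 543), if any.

486

gcd(543, 49):
  543 = 11·49 + 4
  49 = 12·4 + 1
  4 = 4·1
so gcd(543, 49) = 1.
1 divides 465, so solutions exist.
Back-substitute for Bézout coefficients:
  1 = 49 - 12·4
  ... = 49·(133) + 543·(-12)
So 49·(133) ≡ 1 (mod 543); multiply by 465: n ≡ 61845 (mod 543).
Smallest nonnegative: n = 61845 mod 543 = 486.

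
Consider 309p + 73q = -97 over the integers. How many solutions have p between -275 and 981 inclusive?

gcd(309, 73):
  309 = 4*73 + 17
  73 = 4*17 + 5
  17 = 3*5 + 2
  5 = 2*2 + 1
  2 = 2*1
so gcd(309, 73) = 1.
Back-substitute for Bézout coefficients:
  1 = 5 - 2*2
  ... = 309*(-30) + 73*(127)
Scale by -97: particular solution (2910, -12319); reduce p mod 73: (63, -268).
General solution: p = 63 + 73t, q = -268 - 309t for integer t.
-275 ≤ 63 + 73t ≤ 981 gives t ∈ [-4, 12], which is 17 values.

17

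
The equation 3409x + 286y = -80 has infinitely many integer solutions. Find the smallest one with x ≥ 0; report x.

gcd(3409, 286):
  3409 = 11*286 + 263
  286 = 1*263 + 23
  263 = 11*23 + 10
  23 = 2*10 + 3
  10 = 3*3 + 1
  3 = 3*1
so gcd(3409, 286) = 1.
1 divides -80, so solutions exist.
Back-substitute for Bézout coefficients:
  1 = 10 - 3*3
  ... = 3409*(87) + 286*(-1037)
Scale by -80/1 = -80: (x₀, y₀) = (-6960, 82960).
General solution: x = -6960 + 286t, y = 82960 - 3409t for integer t.
x ≥ 0: smallest is -6960 mod 286 = 190 (at t = 25), with y = -2265.

190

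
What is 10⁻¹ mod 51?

46

gcd(51, 10):
  51 = 5·10 + 1
  10 = 10·1
so gcd(51, 10) = 1.
Back-substitute for Bézout coefficients:
  1 = 51 - 5·10
  ... = 10·(-5) + 51·(1)
So 10·-5 ≡ 1 (mod 51), and -5 mod 51 = 46.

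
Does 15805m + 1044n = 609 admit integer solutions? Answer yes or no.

gcd(15805, 1044) = 29  (15805 = 15×1044 + 145, 1044 = 7×145 + 29, 145 = 5×29).
29 divides 609, so integer solutions exist.

yes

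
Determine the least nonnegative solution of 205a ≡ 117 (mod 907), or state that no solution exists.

151

gcd(907, 205) = 1  (907 = 4×205 + 87, 205 = 2×87 + 31, 87 = 2×31 + 25, 31 = 1×25 + 6, 25 = 4×6 + 1, 6 = 6×1).
1 divides 117, so solutions exist.
Back-substituting, 205×(-146) + 907×(33) = 1.
So 205×(-146) ≡ 1 (mod 907); multiply by 117: a ≡ -17082 (mod 907).
Smallest nonnegative: a = -17082 mod 907 = 151.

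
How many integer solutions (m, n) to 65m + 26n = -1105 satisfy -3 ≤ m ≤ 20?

gcd(65, 26) = 13  (65 = 2*26 + 13, 26 = 2*13).
Back-substituting, 65*(1) + 26*(-2) = 13.
Scale by -85: particular solution (-85, 170); reduce m mod 2: (1, -45).
General solution: m = 1 + 2t, n = -45 - 5t for integer t.
-3 ≤ 1 + 2t ≤ 20 gives t ∈ [-2, 9], which is 12 values.

12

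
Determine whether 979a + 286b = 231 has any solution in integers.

gcd(979, 286) = 11  (979 = 3*286 + 121, 286 = 2*121 + 44, 121 = 2*44 + 33, 44 = 1*33 + 11, 33 = 3*11).
11 divides 231, so integer solutions exist.

yes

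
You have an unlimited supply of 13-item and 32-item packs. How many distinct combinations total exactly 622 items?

Need nonnegative integers with 13j + 32k = 622.
gcd(13, 32) = 1, and 13·(5) + 32·(-2) = 1.
So (j₀, k₀) = (3110, -1244); general j = 3110 + 32t, k = -1244 - 13t.
j ≥ 0 ⇒ t ≥ -97; k ≥ 0 ⇒ t ≤ -96. That's 2 values of t.

2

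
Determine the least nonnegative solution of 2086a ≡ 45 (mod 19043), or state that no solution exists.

gcd(19043, 2086) = 1.
1 divides 45, so solutions exist.
By Bézout, 2086*(-3752) + 19043*(411) = 1.
So 2086*(-3752) ≡ 1 (mod 19043); multiply by 45: a ≡ -168840 (mod 19043).
Smallest nonnegative: a = -168840 mod 19043 = 2547.

2547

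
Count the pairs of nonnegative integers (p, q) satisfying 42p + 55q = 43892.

19

gcd(55, 42) = 1.
By Bézout, 42*(-17) + 55*(13) = 1.
One solution: (21, 782).
General: p = 21 + 55t, q = 782 - 42t.
p ≥ 0 ⇒ t ≥ 0; q ≥ 0 ⇒ t ≤ 18. So t ∈ [0, 18]: 19 solutions.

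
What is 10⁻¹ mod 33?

gcd(33, 10) = 1.
By Bézout, 10×(10) + 33×(-3) = 1.
So 10×10 ≡ 1 (mod 33), and 10 mod 33 = 10.

10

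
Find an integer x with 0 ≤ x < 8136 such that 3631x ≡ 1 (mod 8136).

6991

gcd(8136, 3631):
  8136 = 2·3631 + 874
  3631 = 4·874 + 135
  874 = 6·135 + 64
  135 = 2·64 + 7
  64 = 9·7 + 1
  7 = 7·1
so gcd(8136, 3631) = 1.
Back-substitute for Bézout coefficients:
  1 = 64 - 9·7
  ... = 3631·(-1145) + 8136·(511)
So 3631·-1145 ≡ 1 (mod 8136), and -1145 mod 8136 = 6991.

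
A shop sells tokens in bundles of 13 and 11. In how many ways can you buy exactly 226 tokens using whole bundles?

Need nonnegative integers with 13j + 11k = 226.
gcd(13, 11) = 1, and 13·(-5) + 11·(6) = 1.
So (j₀, k₀) = (-1130, 1356); general j = -1130 + 11t, k = 1356 - 13t.
j ≥ 0 ⇒ t ≥ 103; k ≥ 0 ⇒ t ≤ 104. That's 2 values of t.

2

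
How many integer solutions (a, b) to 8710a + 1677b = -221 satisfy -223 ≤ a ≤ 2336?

20

gcd(8710, 1677):
  8710 = 5·1677 + 325
  1677 = 5·325 + 52
  325 = 6·52 + 13
  52 = 4·13
so gcd(8710, 1677) = 13.
Back-substitute for Bézout coefficients:
  13 = 325 - 6·52
  ... = 8710·(31) + 1677·(-161)
Scale by -17: particular solution (-527, 2737); reduce a mod 129: (118, -613).
General solution: a = 118 + 129t, b = -613 - 670t for integer t.
-223 ≤ 118 + 129t ≤ 2336 gives t ∈ [-2, 17], which is 20 values.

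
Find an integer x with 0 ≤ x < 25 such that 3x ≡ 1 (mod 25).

gcd(25, 3) = 1.
By Bézout, 3*(-8) + 25*(1) = 1.
So 3*-8 ≡ 1 (mod 25), and -8 mod 25 = 17.

17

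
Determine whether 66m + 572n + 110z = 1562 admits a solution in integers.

yes

gcd(572, 66) = 22  (572 = 8·66 + 44, 66 = 1·44 + 22, 44 = 2·22).
gcd(22, 110) = 22.
22 divides 1562, so integer solutions exist.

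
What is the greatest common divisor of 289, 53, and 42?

1

gcd(289, 53):
  289 = 5*53 + 24
  53 = 2*24 + 5
  24 = 4*5 + 4
  5 = 1*4 + 1
  4 = 4*1
so gcd(289, 53) = 1.
gcd(1, 42) = 1.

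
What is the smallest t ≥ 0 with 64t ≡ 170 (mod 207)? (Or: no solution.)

gcd(207, 64):
  207 = 3*64 + 15
  64 = 4*15 + 4
  15 = 3*4 + 3
  4 = 1*3 + 1
  3 = 3*1
so gcd(207, 64) = 1.
1 divides 170, so solutions exist.
Back-substitute for Bézout coefficients:
  1 = 4 - 1*3
  ... = 64*(55) + 207*(-17)
So 64*(55) ≡ 1 (mod 207); multiply by 170: t ≡ 9350 (mod 207).
Smallest nonnegative: t = 9350 mod 207 = 35.

35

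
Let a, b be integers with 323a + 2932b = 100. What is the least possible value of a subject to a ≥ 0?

gcd(2932, 323):
  2932 = 9*323 + 25
  323 = 12*25 + 23
  25 = 1*23 + 2
  23 = 11*2 + 1
  2 = 2*1
so gcd(2932, 323) = 1.
1 divides 100, so solutions exist.
Back-substitute for Bézout coefficients:
  1 = 23 - 11*2
  ... = 323*(1407) + 2932*(-155)
Scale by 100/1 = 100: (a₀, b₀) = (140700, -15500).
General solution: a = 140700 + 2932t, b = -15500 - 323t for integer t.
a ≥ 0: smallest is 140700 mod 2932 = 2896 (at t = -47), with b = -319.

2896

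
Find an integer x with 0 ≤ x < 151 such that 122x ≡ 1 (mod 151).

26

gcd(151, 122) = 1  (151 = 1*122 + 29, 122 = 4*29 + 6, 29 = 4*6 + 5, 6 = 1*5 + 1, 5 = 5*1).
Back-substituting, 122*(26) + 151*(-21) = 1.
So 122*26 ≡ 1 (mod 151), and 26 mod 151 = 26.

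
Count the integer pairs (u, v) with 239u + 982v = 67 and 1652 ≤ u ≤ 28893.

gcd(982, 239):
  982 = 4·239 + 26
  239 = 9·26 + 5
  26 = 5·5 + 1
  5 = 5·1
so gcd(982, 239) = 1.
Back-substitute for Bézout coefficients:
  1 = 26 - 5·5
  ... = 239·(-189) + 982·(46)
Scale by 67: particular solution (-12663, 3082); reduce u mod 982: (103, -25).
General solution: u = 103 + 982t, v = -25 - 239t for integer t.
1652 ≤ 103 + 982t ≤ 28893 gives t ∈ [2, 29], which is 28 values.

28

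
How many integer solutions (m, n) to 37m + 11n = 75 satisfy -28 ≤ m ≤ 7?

gcd(37, 11) = 1  (37 = 3×11 + 4, 11 = 2×4 + 3, 4 = 1×3 + 1, 3 = 3×1).
Back-substituting, 37×(3) + 11×(-10) = 1.
Scale by 75: particular solution (225, -750); reduce m mod 11: (5, -10).
General solution: m = 5 + 11t, n = -10 - 37t for integer t.
-28 ≤ 5 + 11t ≤ 7 gives t ∈ [-3, 0], which is 4 values.

4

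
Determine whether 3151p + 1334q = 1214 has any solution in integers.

no

gcd(3151, 1334) = 23.
23 does not divide 1214 (remainder 18), so no integer solutions.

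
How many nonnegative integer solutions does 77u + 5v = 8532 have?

gcd(77, 5) = 1  (77 = 15×5 + 2, 5 = 2×2 + 1, 2 = 2×1).
Back-substituting, 77×(-2) + 5×(31) = 1.
Scale by 8532: one solution is (-17064, 264492). Reduce u mod 5: (1, 1691).
General: u = 1 + 5t, v = 1691 - 77t.
u ≥ 0 ⇒ t ≥ 0; v ≥ 0 ⇒ t ≤ 21. So t ∈ [0, 21]: 22 solutions.

22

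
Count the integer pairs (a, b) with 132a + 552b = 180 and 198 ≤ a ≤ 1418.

gcd(552, 132) = 12.
By Bézout, 132·(21) + 552·(-5) = 12.
Particular solution: (39, -9).
General solution: a = 39 + 46t, b = -9 - 11t for integer t.
198 ≤ 39 + 46t ≤ 1418 gives t ∈ [4, 29], which is 26 values.

26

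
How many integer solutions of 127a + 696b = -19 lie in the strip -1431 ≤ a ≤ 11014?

18

gcd(696, 127) = 1.
By Bézout, 127·(-137) + 696·(25) = 1.
Particular solution: (515, -94).
General solution: a = 515 + 696t, b = -94 - 127t for integer t.
-1431 ≤ 515 + 696t ≤ 11014 gives t ∈ [-2, 15], which is 18 values.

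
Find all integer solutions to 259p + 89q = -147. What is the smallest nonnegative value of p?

74

gcd(259, 89) = 1.
1 divides -147, so solutions exist.
By Bézout, 259×(11) + 89×(-32) = 1.
Scale by -147/1 = -147: (p₀, q₀) = (-1617, 4704).
General solution: p = -1617 + 89t, q = 4704 - 259t for integer t.
p ≥ 0: smallest is -1617 mod 89 = 74 (at t = 19), with q = -217.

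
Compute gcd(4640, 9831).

29

gcd(9831, 4640):
  9831 = 2·4640 + 551
  4640 = 8·551 + 232
  551 = 2·232 + 87
  232 = 2·87 + 58
  87 = 1·58 + 29
  58 = 2·29
so gcd(9831, 4640) = 29.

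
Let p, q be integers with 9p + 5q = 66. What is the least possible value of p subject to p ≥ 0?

gcd(9, 5):
  9 = 1·5 + 4
  5 = 1·4 + 1
  4 = 4·1
so gcd(9, 5) = 1.
1 divides 66, so solutions exist.
Back-substitute for Bézout coefficients:
  1 = 5 - 1·4
  ... = 9·(-1) + 5·(2)
Scale by 66/1 = 66: (p₀, q₀) = (-66, 132).
General solution: p = -66 + 5t, q = 132 - 9t for integer t.
p ≥ 0: smallest is -66 mod 5 = 4 (at t = 14), with q = 6.

4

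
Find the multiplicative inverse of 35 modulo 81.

gcd(81, 35):
  81 = 2·35 + 11
  35 = 3·11 + 2
  11 = 5·2 + 1
  2 = 2·1
so gcd(81, 35) = 1.
Back-substitute for Bézout coefficients:
  1 = 11 - 5·2
  ... = 35·(-37) + 81·(16)
So 35·-37 ≡ 1 (mod 81), and -37 mod 81 = 44.

44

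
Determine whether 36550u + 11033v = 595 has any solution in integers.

gcd(36550, 11033) = 17  (36550 = 3·11033 + 3451, 11033 = 3·3451 + 680, 3451 = 5·680 + 51, 680 = 13·51 + 17, 51 = 3·17).
17 divides 595, so integer solutions exist.

yes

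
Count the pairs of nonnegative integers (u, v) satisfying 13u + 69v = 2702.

3

gcd(69, 13) = 1.
By Bézout, 13*(16) + 69*(-3) = 1.
One solution: (38, 32).
General: u = 38 + 69t, v = 32 - 13t.
u ≥ 0 ⇒ t ≥ 0; v ≥ 0 ⇒ t ≤ 2. So t ∈ [0, 2]: 3 solutions.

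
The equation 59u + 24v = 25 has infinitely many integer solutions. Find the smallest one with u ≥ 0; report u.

gcd(59, 24):
  59 = 2·24 + 11
  24 = 2·11 + 2
  11 = 5·2 + 1
  2 = 2·1
so gcd(59, 24) = 1.
1 divides 25, so solutions exist.
Back-substitute for Bézout coefficients:
  1 = 11 - 5·2
  ... = 59·(11) + 24·(-27)
Scale by 25/1 = 25: (u₀, v₀) = (275, -675).
General solution: u = 275 + 24t, v = -675 - 59t for integer t.
u ≥ 0: smallest is 275 mod 24 = 11 (at t = -11), with v = -26.

11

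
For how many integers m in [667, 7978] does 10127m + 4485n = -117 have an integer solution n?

gcd(10127, 4485) = 13.
By Bézout, 10127·(-31) + 4485·(70) = 13.
Particular solution: (279, -630).
General solution: m = 279 + 345t, n = -630 - 779t for integer t.
667 ≤ 279 + 345t ≤ 7978 gives t ∈ [2, 22], which is 21 values.

21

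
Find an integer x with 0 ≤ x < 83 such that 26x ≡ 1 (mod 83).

16

gcd(83, 26):
  83 = 3*26 + 5
  26 = 5*5 + 1
  5 = 5*1
so gcd(83, 26) = 1.
Back-substitute for Bézout coefficients:
  1 = 26 - 5*5
  ... = 26*(16) + 83*(-5)
So 26*16 ≡ 1 (mod 83), and 16 mod 83 = 16.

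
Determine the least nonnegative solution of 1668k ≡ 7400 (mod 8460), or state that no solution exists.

gcd(8460, 1668):
  8460 = 5×1668 + 120
  1668 = 13×120 + 108
  120 = 1×108 + 12
  108 = 9×12
so gcd(8460, 1668) = 12.
12 does not divide 7400, so the congruence has no solution.

no solution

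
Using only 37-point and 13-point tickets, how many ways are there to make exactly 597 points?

Need nonnegative integers with 37j + 13k = 597.
gcd(37, 13) = 1, and 37·(6) + 13·(-17) = 1.
So (j₀, k₀) = (3582, -10149); general j = 3582 + 13t, k = -10149 - 37t.
j ≥ 0 ⇒ t ≥ -275; k ≥ 0 ⇒ t ≤ -275. That's 1 value of t.

1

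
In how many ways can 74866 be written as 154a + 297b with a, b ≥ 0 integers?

gcd(297, 154) = 11  (297 = 1*154 + 143, 154 = 1*143 + 11, 143 = 13*11).
Back-substituting, 154*(2) + 297*(-1) = 11.
Scale by 6806: one solution is (13612, -6806). Reduce a mod 27: (4, 250).
General: a = 4 + 27t, b = 250 - 14t.
a ≥ 0 ⇒ t ≥ 0; b ≥ 0 ⇒ t ≤ 17. So t ∈ [0, 17]: 18 solutions.

18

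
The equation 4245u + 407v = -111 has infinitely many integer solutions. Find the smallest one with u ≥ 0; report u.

111

gcd(4245, 407):
  4245 = 10*407 + 175
  407 = 2*175 + 57
  175 = 3*57 + 4
  57 = 14*4 + 1
  4 = 4*1
so gcd(4245, 407) = 1.
1 divides -111, so solutions exist.
Back-substitute for Bézout coefficients:
  1 = 57 - 14*4
  ... = 4245*(-100) + 407*(1043)
Scale by -111/1 = -111: (u₀, v₀) = (11100, -115773).
General solution: u = 11100 + 407t, v = -115773 - 4245t for integer t.
u ≥ 0: smallest is 11100 mod 407 = 111 (at t = -27), with v = -1158.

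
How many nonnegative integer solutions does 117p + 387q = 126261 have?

25

gcd(387, 117) = 9.
By Bézout, 117×(10) + 387×(-3) = 9.
One solution: (24, 319).
General: p = 24 + 43t, q = 319 - 13t.
p ≥ 0 ⇒ t ≥ 0; q ≥ 0 ⇒ t ≤ 24. So t ∈ [0, 24]: 25 solutions.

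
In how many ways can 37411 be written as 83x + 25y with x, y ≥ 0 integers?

gcd(83, 25):
  83 = 3×25 + 8
  25 = 3×8 + 1
  8 = 8×1
so gcd(83, 25) = 1.
Back-substitute for Bézout coefficients:
  1 = 25 - 3×8
  ... = 83×(-3) + 25×(10)
Scale by 37411: one solution is (-112233, 374110). Reduce x mod 25: (17, 1440).
General: x = 17 + 25t, y = 1440 - 83t.
x ≥ 0 ⇒ t ≥ 0; y ≥ 0 ⇒ t ≤ 17. So t ∈ [0, 17]: 18 solutions.

18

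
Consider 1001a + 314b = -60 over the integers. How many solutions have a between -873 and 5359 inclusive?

gcd(1001, 314):
  1001 = 3·314 + 59
  314 = 5·59 + 19
  59 = 3·19 + 2
  19 = 9·2 + 1
  2 = 2·1
so gcd(1001, 314) = 1.
Back-substitute for Bézout coefficients:
  1 = 19 - 9·2
  ... = 1001·(-149) + 314·(475)
Scale by -60: particular solution (8940, -28500); reduce a mod 314: (148, -472).
General solution: a = 148 + 314t, b = -472 - 1001t for integer t.
-873 ≤ 148 + 314t ≤ 5359 gives t ∈ [-3, 16], which is 20 values.

20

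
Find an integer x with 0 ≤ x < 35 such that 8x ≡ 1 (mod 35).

22

gcd(35, 8) = 1  (35 = 4*8 + 3, 8 = 2*3 + 2, 3 = 1*2 + 1, 2 = 2*1).
Back-substituting, 8*(-13) + 35*(3) = 1.
So 8*-13 ≡ 1 (mod 35), and -13 mod 35 = 22.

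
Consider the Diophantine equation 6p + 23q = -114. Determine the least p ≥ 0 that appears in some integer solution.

4

gcd(23, 6):
  23 = 3×6 + 5
  6 = 1×5 + 1
  5 = 5×1
so gcd(23, 6) = 1.
1 divides -114, so solutions exist.
Back-substitute for Bézout coefficients:
  1 = 6 - 1×5
  ... = 6×(4) + 23×(-1)
Scale by -114/1 = -114: (p₀, q₀) = (-456, 114).
General solution: p = -456 + 23t, q = 114 - 6t for integer t.
p ≥ 0: smallest is -456 mod 23 = 4 (at t = 20), with q = -6.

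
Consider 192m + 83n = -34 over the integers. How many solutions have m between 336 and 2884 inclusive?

31

gcd(192, 83) = 1.
By Bézout, 192*(16) + 83*(-37) = 1.
Particular solution: (37, -86).
General solution: m = 37 + 83t, n = -86 - 192t for integer t.
336 ≤ 37 + 83t ≤ 2884 gives t ∈ [4, 34], which is 31 values.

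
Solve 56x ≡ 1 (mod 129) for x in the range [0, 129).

53

gcd(129, 56):
  129 = 2*56 + 17
  56 = 3*17 + 5
  17 = 3*5 + 2
  5 = 2*2 + 1
  2 = 2*1
so gcd(129, 56) = 1.
Back-substitute for Bézout coefficients:
  1 = 5 - 2*2
  ... = 56*(53) + 129*(-23)
So 56*53 ≡ 1 (mod 129), and 53 mod 129 = 53.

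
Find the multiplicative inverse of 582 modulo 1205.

1058

gcd(1205, 582) = 1.
By Bézout, 582×(-147) + 1205×(71) = 1.
So 582×-147 ≡ 1 (mod 1205), and -147 mod 1205 = 1058.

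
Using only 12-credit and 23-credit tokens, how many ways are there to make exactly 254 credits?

1

Need nonnegative integers with 12j + 23k = 254.
gcd(12, 23) = 1, and 12·(2) + 23·(-1) = 1.
So (j₀, k₀) = (508, -254); general j = 508 + 23t, k = -254 - 12t.
j ≥ 0 ⇒ t ≥ -22; k ≥ 0 ⇒ t ≤ -22. That's 1 value of t.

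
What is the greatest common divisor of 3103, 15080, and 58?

gcd(15080, 3103) = 29  (15080 = 4×3103 + 2668, 3103 = 1×2668 + 435, 2668 = 6×435 + 58, 435 = 7×58 + 29, 58 = 2×29).
gcd(29, 58) = 29.

29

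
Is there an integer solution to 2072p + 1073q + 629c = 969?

gcd(2072, 1073):
  2072 = 1*1073 + 999
  1073 = 1*999 + 74
  999 = 13*74 + 37
  74 = 2*37
so gcd(2072, 1073) = 37.
gcd(37, 629) = 37.
37 does not divide 969 (remainder 7), so no integer solutions.

no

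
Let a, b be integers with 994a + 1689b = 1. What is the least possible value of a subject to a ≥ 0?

1480

gcd(1689, 994):
  1689 = 1*994 + 695
  994 = 1*695 + 299
  695 = 2*299 + 97
  299 = 3*97 + 8
  97 = 12*8 + 1
  8 = 8*1
so gcd(1689, 994) = 1.
1 divides 1, so solutions exist.
Back-substitute for Bézout coefficients:
  1 = 97 - 12*8
  ... = 994*(-209) + 1689*(123)
Scale by 1/1 = 1: (a₀, b₀) = (-209, 123).
General solution: a = -209 + 1689t, b = 123 - 994t for integer t.
a ≥ 0: smallest is -209 mod 1689 = 1480 (at t = 1), with b = -871.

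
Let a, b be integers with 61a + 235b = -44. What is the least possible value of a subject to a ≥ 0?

gcd(235, 61) = 1.
1 divides -44, so solutions exist.
By Bézout, 61*(-104) + 235*(27) = 1.
Scale by -44/1 = -44: (a₀, b₀) = (4576, -1188).
General solution: a = 4576 + 235t, b = -1188 - 61t for integer t.
a ≥ 0: smallest is 4576 mod 235 = 111 (at t = -19), with b = -29.

111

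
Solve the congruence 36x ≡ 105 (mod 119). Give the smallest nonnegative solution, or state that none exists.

gcd(119, 36) = 1.
1 divides 105, so solutions exist.
By Bézout, 36·(43) + 119·(-13) = 1.
So 36·(43) ≡ 1 (mod 119); multiply by 105: x ≡ 4515 (mod 119).
Smallest nonnegative: x = 4515 mod 119 = 112.

112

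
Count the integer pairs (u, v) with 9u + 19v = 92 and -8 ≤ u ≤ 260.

14

gcd(19, 9) = 1.
By Bézout, 9×(-2) + 19×(1) = 1.
Particular solution: (6, 2).
General solution: u = 6 + 19t, v = 2 - 9t for integer t.
-8 ≤ 6 + 19t ≤ 260 gives t ∈ [0, 13], which is 14 values.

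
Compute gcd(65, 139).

1

gcd(139, 65):
  139 = 2·65 + 9
  65 = 7·9 + 2
  9 = 4·2 + 1
  2 = 2·1
so gcd(139, 65) = 1.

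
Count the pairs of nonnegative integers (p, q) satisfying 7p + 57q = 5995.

15

gcd(57, 7) = 1.
By Bézout, 7·(-8) + 57·(1) = 1.
One solution: (34, 101).
General: p = 34 + 57t, q = 101 - 7t.
p ≥ 0 ⇒ t ≥ 0; q ≥ 0 ⇒ t ≤ 14. So t ∈ [0, 14]: 15 solutions.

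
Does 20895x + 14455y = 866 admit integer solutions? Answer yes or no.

gcd(20895, 14455) = 35.
35 does not divide 866 (remainder 26), so no integer solutions.

no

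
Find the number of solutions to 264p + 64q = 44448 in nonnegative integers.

gcd(264, 64):
  264 = 4*64 + 8
  64 = 8*8
so gcd(264, 64) = 8.
Back-substitute for Bézout coefficients:
  8 = 264 - 4*64
  ... = 264*(1) + 64*(-4)
Scale by 5556: one solution is (5556, -22224). Reduce p mod 8: (4, 678).
General: p = 4 + 8t, q = 678 - 33t.
p ≥ 0 ⇒ t ≥ 0; q ≥ 0 ⇒ t ≤ 20. So t ∈ [0, 20]: 21 solutions.

21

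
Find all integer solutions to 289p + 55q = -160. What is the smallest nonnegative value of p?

gcd(289, 55):
  289 = 5*55 + 14
  55 = 3*14 + 13
  14 = 1*13 + 1
  13 = 13*1
so gcd(289, 55) = 1.
1 divides -160, so solutions exist.
Back-substitute for Bézout coefficients:
  1 = 14 - 1*13
  ... = 289*(4) + 55*(-21)
Scale by -160/1 = -160: (p₀, q₀) = (-640, 3360).
General solution: p = -640 + 55t, q = 3360 - 289t for integer t.
p ≥ 0: smallest is -640 mod 55 = 20 (at t = 12), with q = -108.

20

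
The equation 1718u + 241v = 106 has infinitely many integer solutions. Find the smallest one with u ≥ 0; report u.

190

gcd(1718, 241) = 1  (1718 = 7·241 + 31, 241 = 7·31 + 24, 31 = 1·24 + 7, 24 = 3·7 + 3, 7 = 2·3 + 1, 3 = 3·1).
1 divides 106, so solutions exist.
Back-substituting, 1718·(70) + 241·(-499) = 1.
Scale by 106/1 = 106: (u₀, v₀) = (7420, -52894).
General solution: u = 7420 + 241t, v = -52894 - 1718t for integer t.
u ≥ 0: smallest is 7420 mod 241 = 190 (at t = -30), with v = -1354.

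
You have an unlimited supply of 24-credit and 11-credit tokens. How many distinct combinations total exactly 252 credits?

Need nonnegative integers with 24j + 11k = 252.
gcd(24, 11) = 1, and 24·(-5) + 11·(11) = 1.
So (j₀, k₀) = (-1260, 2772); general j = -1260 + 11t, k = 2772 - 24t.
j ≥ 0 ⇒ t ≥ 115; k ≥ 0 ⇒ t ≤ 115. That's 1 value of t.

1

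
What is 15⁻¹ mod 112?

gcd(112, 15):
  112 = 7*15 + 7
  15 = 2*7 + 1
  7 = 7*1
so gcd(112, 15) = 1.
Back-substitute for Bézout coefficients:
  1 = 15 - 2*7
  ... = 15*(15) + 112*(-2)
So 15*15 ≡ 1 (mod 112), and 15 mod 112 = 15.

15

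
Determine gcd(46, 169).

gcd(169, 46) = 1  (169 = 3·46 + 31, 46 = 1·31 + 15, 31 = 2·15 + 1, 15 = 15·1).

1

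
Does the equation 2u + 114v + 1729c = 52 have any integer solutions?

yes

gcd(114, 2):
  114 = 57*2
so gcd(114, 2) = 2.
gcd(2, 1729) = 1.
1 divides 52, so integer solutions exist.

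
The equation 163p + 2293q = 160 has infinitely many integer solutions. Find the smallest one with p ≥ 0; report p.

gcd(2293, 163):
  2293 = 14*163 + 11
  163 = 14*11 + 9
  11 = 1*9 + 2
  9 = 4*2 + 1
  2 = 2*1
so gcd(2293, 163) = 1.
1 divides 160, so solutions exist.
Back-substitute for Bézout coefficients:
  1 = 9 - 4*2
  ... = 163*(1041) + 2293*(-74)
Scale by 160/1 = 160: (p₀, q₀) = (166560, -11840).
General solution: p = 166560 + 2293t, q = -11840 - 163t for integer t.
p ≥ 0: smallest is 166560 mod 2293 = 1464 (at t = -72), with q = -104.

1464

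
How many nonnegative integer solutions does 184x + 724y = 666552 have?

20

gcd(724, 184) = 4.
By Bézout, 184·(-59) + 724·(15) = 4.
One solution: (97, 896).
General: x = 97 + 181t, y = 896 - 46t.
x ≥ 0 ⇒ t ≥ 0; y ≥ 0 ⇒ t ≤ 19. So t ∈ [0, 19]: 20 solutions.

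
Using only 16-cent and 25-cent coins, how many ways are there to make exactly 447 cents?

Need nonnegative integers with 16j + 25k = 447.
gcd(16, 25) = 1, and 16·(11) + 25·(-7) = 1.
So (j₀, k₀) = (4917, -3129); general j = 4917 + 25t, k = -3129 - 16t.
j ≥ 0 ⇒ t ≥ -196; k ≥ 0 ⇒ t ≤ -196. That's 1 value of t.

1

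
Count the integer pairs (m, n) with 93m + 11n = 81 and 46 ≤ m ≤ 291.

gcd(93, 11) = 1.
By Bézout, 93×(-2) + 11×(17) = 1.
Particular solution: (3, -18).
General solution: m = 3 + 11t, n = -18 - 93t for integer t.
46 ≤ 3 + 11t ≤ 291 gives t ∈ [4, 26], which is 23 values.

23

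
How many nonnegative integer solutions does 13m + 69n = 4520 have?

gcd(69, 13):
  69 = 5×13 + 4
  13 = 3×4 + 1
  4 = 4×1
so gcd(69, 13) = 1.
Back-substitute for Bézout coefficients:
  1 = 13 - 3×4
  ... = 13×(16) + 69×(-3)
Scale by 4520: one solution is (72320, -13560). Reduce m mod 69: (8, 64).
General: m = 8 + 69t, n = 64 - 13t.
m ≥ 0 ⇒ t ≥ 0; n ≥ 0 ⇒ t ≤ 4. So t ∈ [0, 4]: 5 solutions.

5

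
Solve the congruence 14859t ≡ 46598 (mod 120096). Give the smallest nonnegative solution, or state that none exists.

gcd(120096, 14859):
  120096 = 8*14859 + 1224
  14859 = 12*1224 + 171
  1224 = 7*171 + 27
  171 = 6*27 + 9
  27 = 3*9
so gcd(120096, 14859) = 9.
9 does not divide 46598, so the congruence has no solution.

no solution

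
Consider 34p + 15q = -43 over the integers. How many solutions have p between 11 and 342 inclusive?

gcd(34, 15) = 1.
By Bézout, 34*(4) + 15*(-9) = 1.
Particular solution: (8, -21).
General solution: p = 8 + 15t, q = -21 - 34t for integer t.
11 ≤ 8 + 15t ≤ 342 gives t ∈ [1, 22], which is 22 values.

22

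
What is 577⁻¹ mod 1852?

gcd(1852, 577) = 1.
By Bézout, 577×(-199) + 1852×(62) = 1.
So 577×-199 ≡ 1 (mod 1852), and -199 mod 1852 = 1653.

1653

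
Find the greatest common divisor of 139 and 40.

1

gcd(139, 40) = 1  (139 = 3×40 + 19, 40 = 2×19 + 2, 19 = 9×2 + 1, 2 = 2×1).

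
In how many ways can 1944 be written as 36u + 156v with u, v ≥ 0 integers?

5

gcd(156, 36):
  156 = 4×36 + 12
  36 = 3×12
so gcd(156, 36) = 12.
Back-substitute for Bézout coefficients:
  12 = 156 - 4×36
  ... = 36×(-4) + 156×(1)
Scale by 162: one solution is (-648, 162). Reduce u mod 13: (2, 12).
General: u = 2 + 13t, v = 12 - 3t.
u ≥ 0 ⇒ t ≥ 0; v ≥ 0 ⇒ t ≤ 4. So t ∈ [0, 4]: 5 solutions.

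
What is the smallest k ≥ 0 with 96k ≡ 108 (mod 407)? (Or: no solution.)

gcd(407, 96):
  407 = 4*96 + 23
  96 = 4*23 + 4
  23 = 5*4 + 3
  4 = 1*3 + 1
  3 = 3*1
so gcd(407, 96) = 1.
1 divides 108, so solutions exist.
Back-substitute for Bézout coefficients:
  1 = 4 - 1*3
  ... = 96*(106) + 407*(-25)
So 96*(106) ≡ 1 (mod 407); multiply by 108: k ≡ 11448 (mod 407).
Smallest nonnegative: k = 11448 mod 407 = 52.

52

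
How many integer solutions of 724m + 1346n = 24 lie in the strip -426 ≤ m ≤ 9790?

gcd(1346, 724) = 2.
By Bézout, 724·(132) + 1346·(-71) = 2.
Particular solution: (238, -128).
General solution: m = 238 + 673t, n = -128 - 362t for integer t.
-426 ≤ 238 + 673t ≤ 9790 gives t ∈ [0, 14], which is 15 values.

15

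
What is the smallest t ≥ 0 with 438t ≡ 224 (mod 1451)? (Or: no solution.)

gcd(1451, 438) = 1.
1 divides 224, so solutions exist.
By Bézout, 438×(699) + 1451×(-211) = 1.
So 438×(699) ≡ 1 (mod 1451); multiply by 224: t ≡ 156576 (mod 1451).
Smallest nonnegative: t = 156576 mod 1451 = 1319.

1319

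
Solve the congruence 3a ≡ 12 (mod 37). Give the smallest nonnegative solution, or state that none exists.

gcd(37, 3) = 1  (37 = 12·3 + 1, 3 = 3·1).
1 divides 12, so solutions exist.
Back-substituting, 3·(-12) + 37·(1) = 1.
So 3·(-12) ≡ 1 (mod 37); multiply by 12: a ≡ -144 (mod 37).
Smallest nonnegative: a = -144 mod 37 = 4.

4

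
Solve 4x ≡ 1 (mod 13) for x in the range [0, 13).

10

gcd(13, 4) = 1.
By Bézout, 4·(-3) + 13·(1) = 1.
So 4·-3 ≡ 1 (mod 13), and -3 mod 13 = 10.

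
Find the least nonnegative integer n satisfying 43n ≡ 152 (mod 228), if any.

152

gcd(228, 43) = 1  (228 = 5·43 + 13, 43 = 3·13 + 4, 13 = 3·4 + 1, 4 = 4·1).
1 divides 152, so solutions exist.
Back-substituting, 43·(-53) + 228·(10) = 1.
So 43·(-53) ≡ 1 (mod 228); multiply by 152: n ≡ -8056 (mod 228).
Smallest nonnegative: n = -8056 mod 228 = 152.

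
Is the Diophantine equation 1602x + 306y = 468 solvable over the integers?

yes

gcd(1602, 306) = 18  (1602 = 5*306 + 72, 306 = 4*72 + 18, 72 = 4*18).
18 divides 468, so integer solutions exist.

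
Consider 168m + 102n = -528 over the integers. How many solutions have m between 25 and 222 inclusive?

gcd(168, 102):
  168 = 1×102 + 66
  102 = 1×66 + 36
  66 = 1×36 + 30
  36 = 1×30 + 6
  30 = 5×6
so gcd(168, 102) = 6.
Back-substitute for Bézout coefficients:
  6 = 36 - 1×30
  ... = 168×(-3) + 102×(5)
Scale by -88: particular solution (264, -440); reduce m mod 17: (9, -20).
General solution: m = 9 + 17t, n = -20 - 28t for integer t.
25 ≤ 9 + 17t ≤ 222 gives t ∈ [1, 12], which is 12 values.

12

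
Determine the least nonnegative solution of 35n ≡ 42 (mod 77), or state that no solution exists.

10

gcd(77, 35) = 7  (77 = 2×35 + 7, 35 = 5×7).
7 divides 42, so solutions exist.
Back-substituting, 35×(-2) + 77×(1) = 7.
So 35×(-2) ≡ 7 (mod 77); multiply by 6: n ≡ -12 (mod 11).
Smallest nonnegative: n = -12 mod 11 = 10.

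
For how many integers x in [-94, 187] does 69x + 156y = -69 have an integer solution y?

gcd(156, 69):
  156 = 2×69 + 18
  69 = 3×18 + 15
  18 = 1×15 + 3
  15 = 5×3
so gcd(156, 69) = 3.
Back-substitute for Bézout coefficients:
  3 = 18 - 1×15
  ... = 69×(-9) + 156×(4)
Scale by -23: particular solution (207, -92); reduce x mod 52: (51, -23).
General solution: x = 51 + 52t, y = -23 - 23t for integer t.
-94 ≤ 51 + 52t ≤ 187 gives t ∈ [-2, 2], which is 5 values.

5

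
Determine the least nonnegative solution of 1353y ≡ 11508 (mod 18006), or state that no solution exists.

gcd(18006, 1353) = 3.
3 divides 11508, so solutions exist.
By Bézout, 1353·(1943) + 18006·(-146) = 3.
So 1353·(1943) ≡ 3 (mod 18006); multiply by 3836: y ≡ 7453348 (mod 6002).
Smallest nonnegative: y = 7453348 mod 6002 = 4866.

4866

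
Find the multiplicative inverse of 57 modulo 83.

gcd(83, 57) = 1.
By Bézout, 57·(-16) + 83·(11) = 1.
So 57·-16 ≡ 1 (mod 83), and -16 mod 83 = 67.

67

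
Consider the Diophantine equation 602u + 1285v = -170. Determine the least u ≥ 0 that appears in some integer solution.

845

gcd(1285, 602) = 1  (1285 = 2*602 + 81, 602 = 7*81 + 35, 81 = 2*35 + 11, 35 = 3*11 + 2, 11 = 5*2 + 1, 2 = 2*1).
1 divides -170, so solutions exist.
Back-substituting, 602*(-587) + 1285*(275) = 1.
Scale by -170/1 = -170: (u₀, v₀) = (99790, -46750).
General solution: u = 99790 + 1285t, v = -46750 - 602t for integer t.
u ≥ 0: smallest is 99790 mod 1285 = 845 (at t = -77), with v = -396.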